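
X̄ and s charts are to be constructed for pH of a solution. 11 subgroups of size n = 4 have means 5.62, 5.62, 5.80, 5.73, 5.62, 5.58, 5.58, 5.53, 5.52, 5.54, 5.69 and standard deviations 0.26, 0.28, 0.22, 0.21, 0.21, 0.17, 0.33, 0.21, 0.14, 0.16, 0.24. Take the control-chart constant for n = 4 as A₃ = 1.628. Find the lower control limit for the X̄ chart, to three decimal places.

5.261

X̄̄ = (5.62 + 5.62 + 5.80 + 5.73 + 5.62 + 5.58 + 5.58 + 5.53 + 5.52 + 5.54 + 5.69) / 11 = 5.6209
s̄ = (0.26 + 0.28 + 0.22 + 0.21 + 0.21 + 0.17 + 0.33 + 0.21 + 0.14 + 0.16 + 0.24) / 11 = 0.2209
LCL = X̄̄ − A₃·s̄ = 5.6209 − 1.628 × 0.2209 = 5.2613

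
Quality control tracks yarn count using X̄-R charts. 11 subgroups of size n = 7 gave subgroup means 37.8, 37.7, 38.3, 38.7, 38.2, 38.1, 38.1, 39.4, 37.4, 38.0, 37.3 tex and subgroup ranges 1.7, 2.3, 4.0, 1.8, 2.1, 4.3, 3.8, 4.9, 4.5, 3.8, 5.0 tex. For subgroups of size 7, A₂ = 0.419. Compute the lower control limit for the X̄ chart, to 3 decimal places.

36.636

X̄̄ = (37.8 + 37.7 + 38.3 + 38.7 + 38.2 + 38.1 + 38.1 + 39.4 + 37.4 + 38.0 + 37.3) / 11 = 419.0000 / 11 = 38.0909
R̄ = (1.7 + 2.3 + 4.0 + 1.8 + 2.1 + 4.3 + 3.8 + 4.9 + 4.5 + 3.8 + 5.0) / 11 = 38.2000 / 11 = 3.4727
LCL = X̄̄ − A₂·R̄ = 38.0909 − 0.419 × 3.4727 = 36.6358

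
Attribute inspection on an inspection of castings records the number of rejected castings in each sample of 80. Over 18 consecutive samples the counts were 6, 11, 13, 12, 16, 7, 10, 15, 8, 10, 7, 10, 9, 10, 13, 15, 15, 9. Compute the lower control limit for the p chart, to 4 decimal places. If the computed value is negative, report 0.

0.0211

p̄ = Σdᵢ / (k·n) = 196 / (18 × 80) = 0.13611
LCL = p̄ − 3·√(p̄(1−p̄)/n) = 0.13611 − 3 × 0.03834 = 0.02110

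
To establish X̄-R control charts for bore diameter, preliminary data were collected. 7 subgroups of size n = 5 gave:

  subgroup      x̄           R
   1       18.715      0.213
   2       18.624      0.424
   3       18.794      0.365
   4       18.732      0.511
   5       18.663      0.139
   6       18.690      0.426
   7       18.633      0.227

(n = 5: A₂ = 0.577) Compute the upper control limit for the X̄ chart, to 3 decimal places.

X̄̄ = (18.715 + 18.624 + 18.794 + 18.732 + 18.663 + 18.690 + 18.633) / 7 = 130.8510 / 7 = 18.6930
R̄ = (0.213 + 0.424 + 0.365 + 0.511 + 0.139 + 0.426 + 0.227) / 7 = 2.3050 / 7 = 0.3293
UCL = X̄̄ + A₂·R̄ = 18.6930 + 0.577 × 0.3293 = 18.8830

18.883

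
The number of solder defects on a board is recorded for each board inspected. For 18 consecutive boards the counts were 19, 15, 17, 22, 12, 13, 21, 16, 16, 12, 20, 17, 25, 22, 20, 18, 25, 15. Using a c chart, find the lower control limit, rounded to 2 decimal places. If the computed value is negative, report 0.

5.31

c̄ = (19 + 15 + 17 + 22 + 12 + 13 + 21 + 16 + 16 + 12 + 20 + 17 + 25 + 22 + 20 + 18 + 25 + 15) / 18 = 325 / 18 = 18.0556
LCL = c̄ − 3√c̄ = 18.0556 − 3 × 4.2492 = 5.3080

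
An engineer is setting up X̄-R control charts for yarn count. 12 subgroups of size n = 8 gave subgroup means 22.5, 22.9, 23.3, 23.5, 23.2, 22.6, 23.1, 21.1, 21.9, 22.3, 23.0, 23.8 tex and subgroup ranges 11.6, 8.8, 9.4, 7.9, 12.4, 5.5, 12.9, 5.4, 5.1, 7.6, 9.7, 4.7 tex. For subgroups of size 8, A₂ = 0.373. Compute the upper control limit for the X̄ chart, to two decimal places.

X̄̄ = (22.5 + 22.9 + 23.3 + 23.5 + 23.2 + 22.6 + 23.1 + 21.1 + 21.9 + 22.3 + 23.0 + 23.8) / 12 = 273.2000 / 12 = 22.7667
R̄ = (11.6 + 8.8 + 9.4 + 7.9 + 12.4 + 5.5 + 12.9 + 5.4 + 5.1 + 7.6 + 9.7 + 4.7) / 12 = 101.0000 / 12 = 8.4167
UCL = X̄̄ + A₂·R̄ = 22.7667 + 0.373 × 8.4167 = 25.9061

25.91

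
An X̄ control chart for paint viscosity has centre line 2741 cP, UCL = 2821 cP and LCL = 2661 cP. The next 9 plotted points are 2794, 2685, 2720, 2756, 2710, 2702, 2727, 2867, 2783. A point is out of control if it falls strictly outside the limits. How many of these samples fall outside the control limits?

Compare each point to [2661, 2821]: sample 8 = 2867 > UCL.

1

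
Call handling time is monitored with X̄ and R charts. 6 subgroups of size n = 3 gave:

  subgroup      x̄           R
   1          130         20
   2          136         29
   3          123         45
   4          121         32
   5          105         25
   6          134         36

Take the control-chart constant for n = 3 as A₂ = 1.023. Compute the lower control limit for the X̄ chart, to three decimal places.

92.950

X̄̄ = (130 + 136 + 123 + 121 + 105 + 134) / 6 = 749.0000 / 6 = 124.8333
R̄ = (20 + 29 + 45 + 32 + 25 + 36) / 6 = 187.0000 / 6 = 31.1667
LCL = X̄̄ − A₂·R̄ = 124.8333 − 1.023 × 31.1667 = 92.9498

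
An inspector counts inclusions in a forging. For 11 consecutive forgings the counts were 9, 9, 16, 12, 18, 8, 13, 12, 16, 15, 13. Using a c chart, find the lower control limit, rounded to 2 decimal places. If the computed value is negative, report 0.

c̄ = (9 + 9 + 16 + 12 + 18 + 8 + 13 + 12 + 16 + 15 + 13) / 11 = 141 / 11 = 12.8182
LCL = c̄ − 3√c̄ = 12.8182 − 3 × 3.5802 = 2.0774

2.08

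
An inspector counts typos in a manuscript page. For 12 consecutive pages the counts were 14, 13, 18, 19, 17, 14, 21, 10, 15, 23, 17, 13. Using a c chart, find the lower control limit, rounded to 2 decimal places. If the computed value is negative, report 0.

c̄ = (14 + 13 + 18 + 19 + 17 + 14 + 21 + 10 + 15 + 23 + 17 + 13) / 12 = 194 / 12 = 16.1667
LCL = c̄ − 3√c̄ = 16.1667 − 3 × 4.0208 = 4.1043

4.10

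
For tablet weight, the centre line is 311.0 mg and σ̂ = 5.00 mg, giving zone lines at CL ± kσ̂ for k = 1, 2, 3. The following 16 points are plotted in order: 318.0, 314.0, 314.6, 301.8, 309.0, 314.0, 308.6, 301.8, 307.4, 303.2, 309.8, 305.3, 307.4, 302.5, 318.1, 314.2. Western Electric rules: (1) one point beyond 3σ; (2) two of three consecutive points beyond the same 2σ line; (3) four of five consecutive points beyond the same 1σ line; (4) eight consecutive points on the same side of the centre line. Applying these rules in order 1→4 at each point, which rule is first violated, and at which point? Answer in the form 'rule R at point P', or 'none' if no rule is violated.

Zone of each point (C = within 1σ̂, B = 1σ̂–2σ̂, A = 2σ̂–3σ̂, * = beyond 3σ̂; sign = side of CL): 1:+B, 2:+C, 3:+C, 4:-B, 5:-C, 6:+C, 7:-C, 8:-B, 9:-C, 10:-B, 11:-C, 12:-B, 13:-C, 14:-B, 15:+B, 16:+C
Rule 4 (eight consecutive points on the same side of the centre line) is satisfied at point 14.

rule 4 at point 14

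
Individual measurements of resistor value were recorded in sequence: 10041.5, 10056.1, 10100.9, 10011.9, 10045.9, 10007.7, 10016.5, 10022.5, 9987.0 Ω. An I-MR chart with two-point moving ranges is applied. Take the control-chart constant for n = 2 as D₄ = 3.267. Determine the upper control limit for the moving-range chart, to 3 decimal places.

Moving ranges: 14.6, 44.8, 89.0, 34.0, 38.2, 8.8, 6.0, 35.5; M̄R̄ = 270.9000 / 8 = 33.8625
UCL_MR = D₄·M̄R̄ = 3.267 × 33.8625 = 110.6288

110.629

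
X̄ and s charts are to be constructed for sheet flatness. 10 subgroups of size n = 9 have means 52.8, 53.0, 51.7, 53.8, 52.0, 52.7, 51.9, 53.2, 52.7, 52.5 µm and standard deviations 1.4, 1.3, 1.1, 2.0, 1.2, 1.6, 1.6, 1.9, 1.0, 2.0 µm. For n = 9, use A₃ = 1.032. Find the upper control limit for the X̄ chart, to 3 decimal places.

X̄̄ = (52.8 + 53.0 + 51.7 + 53.8 + 52.0 + 52.7 + 51.9 + 53.2 + 52.7 + 52.5) / 10 = 52.6300
s̄ = (1.4 + 1.3 + 1.1 + 2.0 + 1.2 + 1.6 + 1.6 + 1.9 + 1.0 + 2.0) / 10 = 1.5100
UCL = X̄̄ + A₃·s̄ = 52.6300 + 1.032 × 1.5100 = 54.1883

54.188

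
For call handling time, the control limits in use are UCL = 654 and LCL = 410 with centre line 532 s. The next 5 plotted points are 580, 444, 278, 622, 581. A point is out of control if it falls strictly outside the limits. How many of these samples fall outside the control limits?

Compare each point to [410, 654]: sample 3 = 278 < LCL.

1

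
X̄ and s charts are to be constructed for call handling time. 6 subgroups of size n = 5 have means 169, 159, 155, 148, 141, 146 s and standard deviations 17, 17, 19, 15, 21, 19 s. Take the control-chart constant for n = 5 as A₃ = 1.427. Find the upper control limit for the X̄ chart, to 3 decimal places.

178.686

X̄̄ = (169 + 159 + 155 + 148 + 141 + 146) / 6 = 153.0000
s̄ = (17 + 17 + 19 + 15 + 21 + 19) / 6 = 18.0000
UCL = X̄̄ + A₃·s̄ = 153.0000 + 1.427 × 18.0000 = 178.6860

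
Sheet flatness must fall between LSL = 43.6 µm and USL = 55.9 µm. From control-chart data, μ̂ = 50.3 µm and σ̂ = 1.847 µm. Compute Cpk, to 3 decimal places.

Cpu = (USL − μ̂) / (3σ̂) = (55.9 − 50.3) / (3 × 1.847) = 1.0106; Cpl = (μ̂ − LSL) / (3σ̂) = (50.3 − 43.6) / (3 × 1.847) = 1.2092; Cpk = min(Cpu, Cpl) = 1.0106

1.011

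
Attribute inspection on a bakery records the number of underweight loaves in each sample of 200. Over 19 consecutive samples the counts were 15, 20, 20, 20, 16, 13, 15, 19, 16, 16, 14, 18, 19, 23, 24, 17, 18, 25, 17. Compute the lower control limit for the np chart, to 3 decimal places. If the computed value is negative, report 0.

5.968

p̄ = Σdᵢ / (k·n) = 345 / (19 × 200) = 0.09079
LCL = np̄ − 3·√(np̄(1−p̄)) = 18.1579 − 3 × 4.0632 = 5.9684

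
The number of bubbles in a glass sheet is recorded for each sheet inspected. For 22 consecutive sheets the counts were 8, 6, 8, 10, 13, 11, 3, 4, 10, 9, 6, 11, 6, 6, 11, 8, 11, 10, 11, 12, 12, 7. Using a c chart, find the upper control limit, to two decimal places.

17.66

c̄ = (8 + 6 + 8 + 10 + 13 + 11 + 3 + 4 + 10 + 9 + 6 + 11 + 6 + 6 + 11 + 8 + 11 + 10 + 11 + 12 + 12 + 7) / 22 = 193 / 22 = 8.7727
UCL = c̄ + 3√c̄ = 8.7727 + 3 × √8.7727 = 8.7727 + 3 × 2.9619 = 17.6584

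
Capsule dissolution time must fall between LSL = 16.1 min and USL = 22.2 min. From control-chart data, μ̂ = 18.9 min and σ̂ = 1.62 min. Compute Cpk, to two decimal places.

Cpu = (USL − μ̂) / (3σ̂) = (22.2 − 18.9) / (3 × 1.62) = 0.6790; Cpl = (μ̂ − LSL) / (3σ̂) = (18.9 − 16.1) / (3 × 1.62) = 0.5761; Cpk = min(Cpu, Cpl) = 0.5761

0.58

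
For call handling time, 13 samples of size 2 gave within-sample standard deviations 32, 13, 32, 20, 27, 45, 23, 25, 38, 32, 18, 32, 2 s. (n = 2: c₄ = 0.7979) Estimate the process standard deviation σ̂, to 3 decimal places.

s̄ = (32 + 13 + 32 + 20 + 27 + 45 + 23 + 25 + 38 + 32 + 18 + 32 + 2) / 13 = 26.0769
σ̂ = s̄ / c₄ = 26.0769 / 0.7979 = 32.6819

32.682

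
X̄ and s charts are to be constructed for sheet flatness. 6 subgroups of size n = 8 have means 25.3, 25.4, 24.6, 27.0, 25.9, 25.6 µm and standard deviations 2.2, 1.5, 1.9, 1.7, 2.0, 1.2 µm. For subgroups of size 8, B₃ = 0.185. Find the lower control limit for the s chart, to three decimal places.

0.324

s̄ = (2.2 + 1.5 + 1.9 + 1.7 + 2.0 + 1.2) / 6 = 1.7500
LCL_s = B₃·s̄ = 0.185 × 1.7500 = 0.3237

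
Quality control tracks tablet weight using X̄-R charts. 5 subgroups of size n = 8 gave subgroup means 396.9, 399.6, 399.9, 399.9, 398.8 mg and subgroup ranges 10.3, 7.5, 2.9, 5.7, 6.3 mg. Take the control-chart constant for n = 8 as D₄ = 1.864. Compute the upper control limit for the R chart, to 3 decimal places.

12.191

R̄ = (10.3 + 7.5 + 2.9 + 5.7 + 6.3) / 5 = 32.7000 / 5 = 6.5400
UCL_R = D₄·R̄ = 1.864 × 6.5400 = 12.1906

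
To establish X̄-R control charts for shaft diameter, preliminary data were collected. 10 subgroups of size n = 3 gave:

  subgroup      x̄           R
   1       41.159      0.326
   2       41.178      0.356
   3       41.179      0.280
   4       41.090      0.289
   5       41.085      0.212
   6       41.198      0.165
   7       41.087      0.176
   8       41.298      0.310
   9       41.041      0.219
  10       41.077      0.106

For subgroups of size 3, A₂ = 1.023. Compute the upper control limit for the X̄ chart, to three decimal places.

41.389

X̄̄ = (41.159 + 41.178 + 41.179 + 41.090 + 41.085 + 41.198 + 41.087 + 41.298 + 41.041 + 41.077) / 10 = 411.3920 / 10 = 41.1392
R̄ = (0.326 + 0.356 + 0.280 + 0.289 + 0.212 + 0.165 + 0.176 + 0.310 + 0.219 + 0.106) / 10 = 2.4390 / 10 = 0.2439
UCL = X̄̄ + A₂·R̄ = 41.1392 + 1.023 × 0.2439 = 41.3887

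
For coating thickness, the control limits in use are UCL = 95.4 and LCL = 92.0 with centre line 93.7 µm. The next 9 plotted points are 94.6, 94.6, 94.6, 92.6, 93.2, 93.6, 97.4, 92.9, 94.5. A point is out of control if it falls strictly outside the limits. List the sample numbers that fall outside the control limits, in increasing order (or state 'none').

7

Compare each point to [92.0, 95.4]: sample 7 = 97.4 > UCL.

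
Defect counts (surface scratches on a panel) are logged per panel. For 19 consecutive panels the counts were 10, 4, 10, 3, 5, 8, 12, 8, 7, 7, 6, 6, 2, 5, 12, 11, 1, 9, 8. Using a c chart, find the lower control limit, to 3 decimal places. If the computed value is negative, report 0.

0.000

c̄ = (10 + 4 + 10 + 3 + 5 + 8 + 12 + 8 + 7 + 7 + 6 + 6 + 2 + 5 + 12 + 11 + 1 + 9 + 8) / 19 = 134 / 19 = 7.0526
LCL = c̄ − 3√c̄ = 7.0526 − 3 × 2.6557 = -0.9144 → 0 (cannot be negative)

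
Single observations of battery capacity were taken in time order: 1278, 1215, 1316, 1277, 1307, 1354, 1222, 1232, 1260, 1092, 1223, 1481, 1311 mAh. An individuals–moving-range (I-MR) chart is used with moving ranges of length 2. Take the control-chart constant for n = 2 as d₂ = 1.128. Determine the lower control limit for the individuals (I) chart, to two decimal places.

1013.60

X̄ = (1278 + 1215 + 1316 + 1277 + 1307 + 1354 + 1222 + 1232 + 1260 + 1092 + 1223 + 1481 + 1311) / 13 = 1274.4615
Moving ranges: 63, 101, 39, 30, 47, 132, 10, 28, 168, 131, 258, 170; M̄R̄ = 1177.0000 / 12 = 98.0833
LCL = X̄ − 3·M̄R̄/d₂ = 1274.4615 − 3 × 98.0833 / 1.128 = 1013.6016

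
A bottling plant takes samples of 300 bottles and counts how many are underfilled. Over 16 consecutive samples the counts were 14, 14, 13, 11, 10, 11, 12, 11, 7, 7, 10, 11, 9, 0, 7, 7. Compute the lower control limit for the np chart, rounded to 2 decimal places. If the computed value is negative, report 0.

p̄ = Σdᵢ / (k·n) = 154 / (16 × 300) = 0.03208
LCL = np̄ − 3·√(np̄(1−p̄)) = 9.6250 − 3 × 3.0522 = 0.4683

0.47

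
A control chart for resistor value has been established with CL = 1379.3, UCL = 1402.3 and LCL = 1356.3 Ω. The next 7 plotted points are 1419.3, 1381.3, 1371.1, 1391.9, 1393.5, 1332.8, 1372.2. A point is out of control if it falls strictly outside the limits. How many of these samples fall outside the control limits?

2

Compare each point to [1356.3, 1402.3]: sample 1 = 1419.3 > UCL; sample 6 = 1332.8 < LCL.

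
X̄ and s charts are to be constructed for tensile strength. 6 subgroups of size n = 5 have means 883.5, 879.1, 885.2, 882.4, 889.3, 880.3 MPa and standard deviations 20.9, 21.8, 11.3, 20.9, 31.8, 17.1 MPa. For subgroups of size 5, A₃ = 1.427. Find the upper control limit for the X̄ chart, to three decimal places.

912.744

X̄̄ = (883.5 + 879.1 + 885.2 + 882.4 + 889.3 + 880.3) / 6 = 883.3000
s̄ = (20.9 + 21.8 + 11.3 + 20.9 + 31.8 + 17.1) / 6 = 20.6333
UCL = X̄̄ + A₃·s̄ = 883.3000 + 1.427 × 20.6333 = 912.7438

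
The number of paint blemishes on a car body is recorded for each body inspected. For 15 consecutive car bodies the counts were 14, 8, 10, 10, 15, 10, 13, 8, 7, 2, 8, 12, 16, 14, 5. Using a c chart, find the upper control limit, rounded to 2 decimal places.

c̄ = (14 + 8 + 10 + 10 + 15 + 10 + 13 + 8 + 7 + 2 + 8 + 12 + 16 + 14 + 5) / 15 = 152 / 15 = 10.1333
UCL = c̄ + 3√c̄ = 10.1333 + 3 × √10.1333 = 10.1333 + 3 × 3.1833 = 19.6832

19.68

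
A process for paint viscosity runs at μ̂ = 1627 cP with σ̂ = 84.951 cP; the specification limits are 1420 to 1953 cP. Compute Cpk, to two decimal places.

0.81

Cpu = (USL − μ̂) / (3σ̂) = (1953 − 1627) / (3 × 84.951) = 1.2792; Cpl = (μ̂ − LSL) / (3σ̂) = (1627 − 1420) / (3 × 84.951) = 0.8122; Cpk = min(Cpu, Cpl) = 0.8122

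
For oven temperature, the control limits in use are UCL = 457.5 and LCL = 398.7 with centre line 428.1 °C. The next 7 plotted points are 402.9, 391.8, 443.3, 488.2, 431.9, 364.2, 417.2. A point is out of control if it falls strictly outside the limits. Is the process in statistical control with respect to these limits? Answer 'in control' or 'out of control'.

Compare each point to [398.7, 457.5]: sample 2 = 391.8 < LCL; sample 4 = 488.2 > UCL; sample 6 = 364.2 < LCL.

out of control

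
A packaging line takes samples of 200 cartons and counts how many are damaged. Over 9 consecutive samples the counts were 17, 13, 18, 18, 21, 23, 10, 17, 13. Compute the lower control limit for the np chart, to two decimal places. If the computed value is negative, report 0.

p̄ = Σdᵢ / (k·n) = 150 / (9 × 200) = 0.08333
LCL = np̄ − 3·√(np̄(1−p̄)) = 16.6667 − 3 × 3.9087 = 4.9406

4.94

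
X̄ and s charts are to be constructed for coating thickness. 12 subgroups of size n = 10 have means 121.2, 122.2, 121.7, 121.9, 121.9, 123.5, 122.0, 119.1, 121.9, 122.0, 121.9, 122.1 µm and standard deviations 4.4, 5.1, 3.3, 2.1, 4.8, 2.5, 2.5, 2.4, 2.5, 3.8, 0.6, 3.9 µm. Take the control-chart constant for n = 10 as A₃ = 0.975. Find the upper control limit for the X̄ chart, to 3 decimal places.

X̄̄ = (121.2 + 122.2 + 121.7 + 121.9 + 121.9 + 123.5 + 122.0 + 119.1 + 121.9 + 122.0 + 121.9 + 122.1) / 12 = 121.7833
s̄ = (4.4 + 5.1 + 3.3 + 2.1 + 4.8 + 2.5 + 2.5 + 2.4 + 2.5 + 3.8 + 0.6 + 3.9) / 12 = 3.1583
UCL = X̄̄ + A₃·s̄ = 121.7833 + 0.975 × 3.1583 = 124.8627

124.863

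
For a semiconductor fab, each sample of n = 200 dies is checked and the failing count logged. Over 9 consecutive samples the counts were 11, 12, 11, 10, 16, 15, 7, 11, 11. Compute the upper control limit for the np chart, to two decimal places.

p̄ = Σdᵢ / (k·n) = 104 / (9 × 200) = 0.05778
UCL = np̄ + 3·√(np̄(1−p̄)) = 11.5556 + 3 × √(11.5556×0.94222) = 11.5556 + 3 × 3.2997 = 21.4546

21.45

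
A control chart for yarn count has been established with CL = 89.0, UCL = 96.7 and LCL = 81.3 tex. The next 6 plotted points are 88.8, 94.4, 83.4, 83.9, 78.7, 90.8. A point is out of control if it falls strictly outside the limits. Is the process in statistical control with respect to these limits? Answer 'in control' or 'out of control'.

out of control

Compare each point to [81.3, 96.7]: sample 5 = 78.7 < LCL.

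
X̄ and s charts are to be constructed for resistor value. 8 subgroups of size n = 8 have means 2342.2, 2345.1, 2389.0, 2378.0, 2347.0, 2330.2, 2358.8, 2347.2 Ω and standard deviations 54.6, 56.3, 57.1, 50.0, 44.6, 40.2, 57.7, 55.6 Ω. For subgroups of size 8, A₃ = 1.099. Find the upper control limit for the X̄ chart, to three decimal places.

2411.849

X̄̄ = (2342.2 + 2345.1 + 2389.0 + 2378.0 + 2347.0 + 2330.2 + 2358.8 + 2347.2) / 8 = 2354.6875
s̄ = (54.6 + 56.3 + 57.1 + 50.0 + 44.6 + 40.2 + 57.7 + 55.6) / 8 = 52.0125
UCL = X̄̄ + A₃·s̄ = 2354.6875 + 1.099 × 52.0125 = 2411.8492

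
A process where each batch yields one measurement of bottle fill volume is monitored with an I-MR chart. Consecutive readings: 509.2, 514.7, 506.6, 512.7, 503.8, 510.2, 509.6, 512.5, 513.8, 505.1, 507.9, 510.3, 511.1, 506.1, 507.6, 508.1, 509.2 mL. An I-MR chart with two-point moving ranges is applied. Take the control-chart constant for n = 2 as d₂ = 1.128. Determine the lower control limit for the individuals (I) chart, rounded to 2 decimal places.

X̄ = (509.2 + 514.7 + 506.6 + 512.7 + 503.8 + 510.2 + 509.6 + 512.5 + 513.8 + 505.1 + 507.9 + 510.3 + 511.1 + 506.1 + 507.6 + 508.1 + 509.2) / 17 = 509.3235
Moving ranges: 5.5, 8.1, 6.1, 8.9, 6.4, 0.6, 2.9, 1.3, 8.7, 2.8, 2.4, 0.8, 5.0, 1.5, 0.5, 1.1; M̄R̄ = 62.6000 / 16 = 3.9125
LCL = X̄ − 3·M̄R̄/d₂ = 509.3235 − 3 × 3.9125 / 1.128 = 498.9179

498.92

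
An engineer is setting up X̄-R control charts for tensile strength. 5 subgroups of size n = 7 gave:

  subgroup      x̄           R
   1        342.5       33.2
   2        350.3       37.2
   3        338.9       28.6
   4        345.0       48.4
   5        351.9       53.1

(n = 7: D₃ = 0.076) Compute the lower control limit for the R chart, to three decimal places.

3.048

R̄ = (33.2 + 37.2 + 28.6 + 48.4 + 53.1) / 5 = 200.5000 / 5 = 40.1000
LCL_R = D₃·R̄ = 0.076 × 40.1000 = 3.0476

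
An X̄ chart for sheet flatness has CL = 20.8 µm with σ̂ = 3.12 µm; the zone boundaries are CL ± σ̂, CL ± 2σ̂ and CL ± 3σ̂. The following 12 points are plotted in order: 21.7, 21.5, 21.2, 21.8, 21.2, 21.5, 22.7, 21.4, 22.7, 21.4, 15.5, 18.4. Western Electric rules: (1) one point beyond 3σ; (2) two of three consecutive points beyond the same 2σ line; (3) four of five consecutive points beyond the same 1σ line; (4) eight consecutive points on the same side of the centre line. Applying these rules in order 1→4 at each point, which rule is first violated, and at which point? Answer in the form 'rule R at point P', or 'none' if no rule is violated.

Zone of each point (C = within 1σ̂, B = 1σ̂–2σ̂, A = 2σ̂–3σ̂, * = beyond 3σ̂; sign = side of CL): 1:+C, 2:+C, 3:+C, 4:+C, 5:+C, 6:+C, 7:+C, 8:+C, 9:+C, 10:+C, 11:-B, 12:-C
Rule 4 (eight consecutive points on the same side of the centre line) is satisfied at point 8.

rule 4 at point 8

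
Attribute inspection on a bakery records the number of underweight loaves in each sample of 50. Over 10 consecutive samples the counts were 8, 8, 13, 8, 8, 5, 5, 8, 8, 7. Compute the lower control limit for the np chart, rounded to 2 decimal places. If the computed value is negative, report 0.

p̄ = Σdᵢ / (k·n) = 78 / (10 × 50) = 0.15600
LCL = np̄ − 3·√(np̄(1−p̄)) = 7.8000 − 3 × 2.5658 = 0.1027

0.10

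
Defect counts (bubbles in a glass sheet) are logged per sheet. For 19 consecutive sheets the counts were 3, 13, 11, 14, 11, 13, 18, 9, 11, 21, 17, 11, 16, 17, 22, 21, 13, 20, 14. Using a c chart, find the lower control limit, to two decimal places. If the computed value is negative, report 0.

3.06

c̄ = (3 + 13 + 11 + 14 + 11 + 13 + 18 + 9 + 11 + 21 + 17 + 11 + 16 + 17 + 22 + 21 + 13 + 20 + 14) / 19 = 275 / 19 = 14.4737
LCL = c̄ − 3√c̄ = 14.4737 − 3 × 3.8044 = 3.0604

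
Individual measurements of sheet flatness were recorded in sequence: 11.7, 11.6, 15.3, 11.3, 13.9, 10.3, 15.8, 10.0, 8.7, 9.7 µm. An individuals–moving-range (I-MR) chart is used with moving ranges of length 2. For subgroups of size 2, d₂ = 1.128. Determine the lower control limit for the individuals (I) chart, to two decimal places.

3.67

X̄ = (11.7 + 11.6 + 15.3 + 11.3 + 13.9 + 10.3 + 15.8 + 10.0 + 8.7 + 9.7) / 10 = 11.8300
Moving ranges: 0.1, 3.7, 4.0, 2.6, 3.6, 5.5, 5.8, 1.3, 1.0; M̄R̄ = 27.6000 / 9 = 3.0667
LCL = X̄ − 3·M̄R̄/d₂ = 11.8300 − 3 × 3.0667 / 1.128 = 3.6740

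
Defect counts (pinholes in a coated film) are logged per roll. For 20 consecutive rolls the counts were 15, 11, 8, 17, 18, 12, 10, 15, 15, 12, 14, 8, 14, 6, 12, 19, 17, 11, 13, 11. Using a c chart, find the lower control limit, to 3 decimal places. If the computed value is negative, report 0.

2.125

c̄ = (15 + 11 + 8 + 17 + 18 + 12 + 10 + 15 + 15 + 12 + 14 + 8 + 14 + 6 + 12 + 19 + 17 + 11 + 13 + 11) / 20 = 258 / 20 = 12.9000
LCL = c̄ − 3√c̄ = 12.9000 − 3 × 3.5917 = 2.1250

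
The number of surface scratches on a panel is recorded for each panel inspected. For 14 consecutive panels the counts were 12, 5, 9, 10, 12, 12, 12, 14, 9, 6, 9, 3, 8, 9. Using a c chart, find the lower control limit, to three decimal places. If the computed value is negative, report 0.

c̄ = (12 + 5 + 9 + 10 + 12 + 12 + 12 + 14 + 9 + 6 + 9 + 3 + 8 + 9) / 14 = 130 / 14 = 9.2857
LCL = c̄ − 3√c̄ = 9.2857 − 3 × 3.0472 = 0.1440

0.144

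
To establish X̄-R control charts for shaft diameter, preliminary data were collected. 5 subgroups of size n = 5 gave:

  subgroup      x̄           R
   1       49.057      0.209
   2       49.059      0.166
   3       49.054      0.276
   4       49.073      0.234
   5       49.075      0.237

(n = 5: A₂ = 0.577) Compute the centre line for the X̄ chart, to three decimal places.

X̄̄ = (49.057 + 49.059 + 49.054 + 49.073 + 49.075) / 5 = 245.3180 / 5 = 49.0636
CL = X̄̄ = 49.0636

49.064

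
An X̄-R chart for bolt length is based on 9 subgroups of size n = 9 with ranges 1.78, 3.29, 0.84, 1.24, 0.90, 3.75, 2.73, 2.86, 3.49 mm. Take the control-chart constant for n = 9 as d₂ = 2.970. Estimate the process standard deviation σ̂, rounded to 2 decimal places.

R̄ = (1.78 + 3.29 + 0.84 + 1.24 + 0.90 + 3.75 + 2.73 + 2.86 + 3.49) / 9 = 2.3200
σ̂ = R̄ / d₂ = 2.3200 / 2.970 = 0.7811

0.78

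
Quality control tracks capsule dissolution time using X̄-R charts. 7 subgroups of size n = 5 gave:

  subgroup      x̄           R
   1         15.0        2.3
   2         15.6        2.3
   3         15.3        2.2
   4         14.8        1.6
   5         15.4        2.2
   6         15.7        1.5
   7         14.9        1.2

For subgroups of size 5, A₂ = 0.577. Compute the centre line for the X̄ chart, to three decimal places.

X̄̄ = (15.0 + 15.6 + 15.3 + 14.8 + 15.4 + 15.7 + 14.9) / 7 = 106.7000 / 7 = 15.2429
CL = X̄̄ = 15.2429

15.243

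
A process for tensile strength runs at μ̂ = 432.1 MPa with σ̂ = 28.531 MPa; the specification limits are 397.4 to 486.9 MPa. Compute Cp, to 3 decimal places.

Cp = (USL − LSL) / (6σ̂) = (486.9 − 397.4) / (6 × 28.531) = 89.5000 / 171.1860 = 0.5228

0.523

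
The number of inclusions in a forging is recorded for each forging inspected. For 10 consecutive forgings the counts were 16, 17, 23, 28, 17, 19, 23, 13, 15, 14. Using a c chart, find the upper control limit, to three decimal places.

c̄ = (16 + 17 + 23 + 28 + 17 + 19 + 23 + 13 + 15 + 14) / 10 = 185 / 10 = 18.5000
UCL = c̄ + 3√c̄ = 18.5000 + 3 × √18.5000 = 18.5000 + 3 × 4.3012 = 31.4035

31.403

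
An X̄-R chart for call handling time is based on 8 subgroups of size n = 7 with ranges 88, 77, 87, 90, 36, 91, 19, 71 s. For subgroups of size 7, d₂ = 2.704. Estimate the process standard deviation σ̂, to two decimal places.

25.84

R̄ = (88 + 77 + 87 + 90 + 36 + 91 + 19 + 71) / 8 = 69.8750
σ̂ = R̄ / d₂ = 69.8750 / 2.704 = 25.8413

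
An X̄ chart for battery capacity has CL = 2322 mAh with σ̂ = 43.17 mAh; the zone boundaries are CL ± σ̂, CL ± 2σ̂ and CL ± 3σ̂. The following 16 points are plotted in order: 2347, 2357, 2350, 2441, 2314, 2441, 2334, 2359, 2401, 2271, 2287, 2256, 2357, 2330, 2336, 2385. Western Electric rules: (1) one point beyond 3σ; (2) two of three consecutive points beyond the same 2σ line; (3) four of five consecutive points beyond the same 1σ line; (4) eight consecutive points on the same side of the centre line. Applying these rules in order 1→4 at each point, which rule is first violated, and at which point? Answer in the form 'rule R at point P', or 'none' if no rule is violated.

Zone of each point (C = within 1σ̂, B = 1σ̂–2σ̂, A = 2σ̂–3σ̂, * = beyond 3σ̂; sign = side of CL): 1:+C, 2:+C, 3:+C, 4:+A, 5:-C, 6:+A, 7:+C, 8:+C, 9:+B, 10:-B, 11:-C, 12:-B, 13:+C, 14:+C, 15:+C, 16:+B
Rule 2 (two of three consecutive points beyond the same 2σ limit) is satisfied at point 6.

rule 2 at point 6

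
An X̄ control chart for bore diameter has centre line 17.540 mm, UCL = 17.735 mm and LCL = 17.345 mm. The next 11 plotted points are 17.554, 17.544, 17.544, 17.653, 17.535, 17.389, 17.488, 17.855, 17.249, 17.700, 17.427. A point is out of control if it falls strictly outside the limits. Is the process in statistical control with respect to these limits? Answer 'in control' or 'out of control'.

out of control

Compare each point to [17.345, 17.735]: sample 8 = 17.855 > UCL; sample 9 = 17.249 < LCL.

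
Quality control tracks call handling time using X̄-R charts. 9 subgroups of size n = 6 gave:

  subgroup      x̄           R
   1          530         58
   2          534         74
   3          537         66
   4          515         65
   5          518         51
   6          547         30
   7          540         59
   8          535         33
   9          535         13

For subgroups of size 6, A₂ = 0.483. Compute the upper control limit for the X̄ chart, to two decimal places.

X̄̄ = (530 + 534 + 537 + 515 + 518 + 547 + 540 + 535 + 535) / 9 = 4791.0000 / 9 = 532.3333
R̄ = (58 + 74 + 66 + 65 + 51 + 30 + 59 + 33 + 13) / 9 = 449.0000 / 9 = 49.8889
UCL = X̄̄ + A₂·R̄ = 532.3333 + 0.483 × 49.8889 = 556.4297

556.43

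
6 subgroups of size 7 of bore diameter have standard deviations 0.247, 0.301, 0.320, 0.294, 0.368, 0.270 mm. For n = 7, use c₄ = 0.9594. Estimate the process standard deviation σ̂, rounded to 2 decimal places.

s̄ = (0.247 + 0.301 + 0.320 + 0.294 + 0.368 + 0.270) / 6 = 0.3000
σ̂ = s̄ / c₄ = 0.3000 / 0.9594 = 0.3127

0.31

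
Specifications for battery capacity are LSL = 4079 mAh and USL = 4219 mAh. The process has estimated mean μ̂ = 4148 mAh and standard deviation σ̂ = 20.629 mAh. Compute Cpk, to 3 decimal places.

Cpu = (USL − μ̂) / (3σ̂) = (4219 − 4148) / (3 × 20.629) = 1.1473; Cpl = (μ̂ − LSL) / (3σ̂) = (4148 − 4079) / (3 × 20.629) = 1.1149; Cpk = min(Cpu, Cpl) = 1.1149

1.115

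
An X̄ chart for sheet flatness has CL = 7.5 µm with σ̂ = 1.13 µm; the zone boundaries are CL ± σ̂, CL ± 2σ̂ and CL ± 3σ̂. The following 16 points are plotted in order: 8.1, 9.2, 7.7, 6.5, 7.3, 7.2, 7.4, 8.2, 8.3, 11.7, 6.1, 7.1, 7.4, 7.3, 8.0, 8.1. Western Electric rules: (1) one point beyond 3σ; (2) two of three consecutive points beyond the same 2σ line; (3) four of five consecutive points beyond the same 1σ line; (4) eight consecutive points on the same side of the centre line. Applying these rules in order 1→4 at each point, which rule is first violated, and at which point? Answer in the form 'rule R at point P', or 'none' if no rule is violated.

rule 1 at point 10

Zone of each point (C = within 1σ̂, B = 1σ̂–2σ̂, A = 2σ̂–3σ̂, * = beyond 3σ̂; sign = side of CL): 1:+C, 2:+B, 3:+C, 4:-C, 5:-C, 6:-C, 7:-C, 8:+C, 9:+C, 10:+*, 11:-B, 12:-C, 13:-C, 14:-C, 15:+C, 16:+C
Rule 1 (one point beyond the 3σ limits) is satisfied at point 10.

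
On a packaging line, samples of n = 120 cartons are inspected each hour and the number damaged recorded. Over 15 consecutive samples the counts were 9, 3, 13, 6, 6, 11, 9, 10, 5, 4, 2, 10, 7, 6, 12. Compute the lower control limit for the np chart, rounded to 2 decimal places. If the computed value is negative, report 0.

p̄ = Σdᵢ / (k·n) = 113 / (15 × 120) = 0.06278
LCL = np̄ − 3·√(np̄(1−p̄)) = 7.5333 − 3 × 2.6571 = -0.4381 → 0 (negative, so LCL = 0)

0.00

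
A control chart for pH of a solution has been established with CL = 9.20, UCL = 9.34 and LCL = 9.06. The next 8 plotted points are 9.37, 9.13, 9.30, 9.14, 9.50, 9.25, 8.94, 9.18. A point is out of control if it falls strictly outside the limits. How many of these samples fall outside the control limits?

3

Compare each point to [9.06, 9.34]: sample 1 = 9.37 > UCL; sample 5 = 9.50 > UCL; sample 7 = 8.94 < LCL.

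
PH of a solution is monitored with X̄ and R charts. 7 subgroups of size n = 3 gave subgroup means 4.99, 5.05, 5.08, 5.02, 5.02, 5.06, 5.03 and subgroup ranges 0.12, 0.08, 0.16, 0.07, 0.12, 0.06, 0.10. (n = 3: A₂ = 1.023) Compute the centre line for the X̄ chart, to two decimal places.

X̄̄ = (4.99 + 5.05 + 5.08 + 5.02 + 5.02 + 5.06 + 5.03) / 7 = 35.2500 / 7 = 5.0357
CL = X̄̄ = 5.0357

5.04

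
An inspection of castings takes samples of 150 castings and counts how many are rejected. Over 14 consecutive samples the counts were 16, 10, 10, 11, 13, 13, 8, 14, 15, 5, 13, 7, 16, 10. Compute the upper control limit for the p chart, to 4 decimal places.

p̄ = Σdᵢ / (k·n) = 161 / (14 × 150) = 0.07667
UCL = p̄ + 3·√(p̄(1−p̄)/n) = 0.07667 + 3 × √(0.07667×0.92333/150) = 0.07667 + 3 × 0.02172 = 0.14184

0.1418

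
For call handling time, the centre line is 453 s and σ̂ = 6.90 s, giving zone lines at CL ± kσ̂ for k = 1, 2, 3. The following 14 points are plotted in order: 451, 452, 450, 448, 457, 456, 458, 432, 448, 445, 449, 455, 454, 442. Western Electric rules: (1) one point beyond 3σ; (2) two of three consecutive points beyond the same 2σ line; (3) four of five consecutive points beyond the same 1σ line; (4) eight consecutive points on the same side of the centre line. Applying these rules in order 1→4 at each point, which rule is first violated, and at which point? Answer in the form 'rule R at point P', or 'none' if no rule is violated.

Zone of each point (C = within 1σ̂, B = 1σ̂–2σ̂, A = 2σ̂–3σ̂, * = beyond 3σ̂; sign = side of CL): 1:-C, 2:-C, 3:-C, 4:-C, 5:+C, 6:+C, 7:+C, 8:-*, 9:-C, 10:-B, 11:-C, 12:+C, 13:+C, 14:-B
Rule 1 (one point beyond the 3σ limits) is satisfied at point 8.

rule 1 at point 8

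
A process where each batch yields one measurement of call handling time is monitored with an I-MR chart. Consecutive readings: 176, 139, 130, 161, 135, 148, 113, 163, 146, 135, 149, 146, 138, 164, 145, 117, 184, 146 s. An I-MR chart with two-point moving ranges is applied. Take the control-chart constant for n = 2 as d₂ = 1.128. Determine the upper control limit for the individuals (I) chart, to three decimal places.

213.973

X̄ = (176 + 139 + 130 + 161 + 135 + 148 + 113 + 163 + 146 + 135 + 149 + 146 + 138 + 164 + 145 + 117 + 184 + 146) / 18 = 146.3889
Moving ranges: 37, 9, 31, 26, 13, 35, 50, 17, 11, 14, 3, 8, 26, 19, 28, 67, 38; M̄R̄ = 432.0000 / 17 = 25.4118
UCL = X̄ + 3·M̄R̄/d₂ = 146.3889 + 3 × 25.4118 / 1.128 = 213.9734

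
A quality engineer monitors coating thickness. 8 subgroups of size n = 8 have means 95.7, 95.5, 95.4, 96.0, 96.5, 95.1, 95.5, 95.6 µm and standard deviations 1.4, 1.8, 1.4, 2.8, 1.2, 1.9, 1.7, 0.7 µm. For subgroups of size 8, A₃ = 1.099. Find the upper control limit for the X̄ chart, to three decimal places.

X̄̄ = (95.7 + 95.5 + 95.4 + 96.0 + 96.5 + 95.1 + 95.5 + 95.6) / 8 = 95.6625
s̄ = (1.4 + 1.8 + 1.4 + 2.8 + 1.2 + 1.9 + 1.7 + 0.7) / 8 = 1.6125
UCL = X̄̄ + A₃·s̄ = 95.6625 + 1.099 × 1.6125 = 97.4346

97.435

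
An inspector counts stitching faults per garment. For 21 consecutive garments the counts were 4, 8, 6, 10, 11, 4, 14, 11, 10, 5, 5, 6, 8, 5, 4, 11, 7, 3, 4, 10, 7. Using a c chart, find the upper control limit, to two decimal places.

c̄ = (4 + 8 + 6 + 10 + 11 + 4 + 14 + 11 + 10 + 5 + 5 + 6 + 8 + 5 + 4 + 11 + 7 + 3 + 4 + 10 + 7) / 21 = 153 / 21 = 7.2857
UCL = c̄ + 3√c̄ = 7.2857 + 3 × √7.2857 = 7.2857 + 3 × 2.6992 = 15.3833

15.38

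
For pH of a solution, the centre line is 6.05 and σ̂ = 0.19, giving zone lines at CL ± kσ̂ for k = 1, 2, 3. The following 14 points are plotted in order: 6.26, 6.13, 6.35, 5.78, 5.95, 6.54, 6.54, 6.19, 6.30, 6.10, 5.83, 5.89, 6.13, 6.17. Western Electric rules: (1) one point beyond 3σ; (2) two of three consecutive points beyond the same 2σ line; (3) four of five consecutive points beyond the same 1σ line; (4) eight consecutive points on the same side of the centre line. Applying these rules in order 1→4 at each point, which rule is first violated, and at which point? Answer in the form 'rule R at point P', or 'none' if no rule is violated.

rule 2 at point 7

Zone of each point (C = within 1σ̂, B = 1σ̂–2σ̂, A = 2σ̂–3σ̂, * = beyond 3σ̂; sign = side of CL): 1:+B, 2:+C, 3:+B, 4:-B, 5:-C, 6:+A, 7:+A, 8:+C, 9:+B, 10:+C, 11:-B, 12:-C, 13:+C, 14:+C
Rule 2 (two of three consecutive points beyond the same 2σ limit) is satisfied at point 7.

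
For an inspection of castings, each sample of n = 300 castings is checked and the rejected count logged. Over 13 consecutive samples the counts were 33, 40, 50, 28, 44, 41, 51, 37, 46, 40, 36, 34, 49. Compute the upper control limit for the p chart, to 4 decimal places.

0.1949

p̄ = Σdᵢ / (k·n) = 529 / (13 × 300) = 0.13564
UCL = p̄ + 3·√(p̄(1−p̄)/n) = 0.13564 + 3 × √(0.13564×0.86436/300) = 0.13564 + 3 × 0.01977 = 0.19495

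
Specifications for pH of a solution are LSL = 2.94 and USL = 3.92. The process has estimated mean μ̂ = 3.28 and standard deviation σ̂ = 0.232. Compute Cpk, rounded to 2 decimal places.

Cpu = (USL − μ̂) / (3σ̂) = (3.92 − 3.28) / (3 × 0.232) = 0.9195; Cpl = (μ̂ − LSL) / (3σ̂) = (3.28 − 2.94) / (3 × 0.232) = 0.4885; Cpk = min(Cpu, Cpl) = 0.4885

0.49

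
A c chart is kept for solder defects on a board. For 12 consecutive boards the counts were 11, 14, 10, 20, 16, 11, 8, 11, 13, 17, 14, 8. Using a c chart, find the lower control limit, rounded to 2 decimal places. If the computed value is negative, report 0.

2.04

c̄ = (11 + 14 + 10 + 20 + 16 + 11 + 8 + 11 + 13 + 17 + 14 + 8) / 12 = 153 / 12 = 12.7500
LCL = c̄ − 3√c̄ = 12.7500 − 3 × 3.5707 = 2.0379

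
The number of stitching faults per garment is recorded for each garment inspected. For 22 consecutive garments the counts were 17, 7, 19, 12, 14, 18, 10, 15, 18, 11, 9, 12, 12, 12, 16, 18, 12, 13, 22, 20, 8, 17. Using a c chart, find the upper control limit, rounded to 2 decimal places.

25.48

c̄ = (17 + 7 + 19 + 12 + 14 + 18 + 10 + 15 + 18 + 11 + 9 + 12 + 12 + 12 + 16 + 18 + 12 + 13 + 22 + 20 + 8 + 17) / 22 = 312 / 22 = 14.1818
UCL = c̄ + 3√c̄ = 14.1818 + 3 × √14.1818 = 14.1818 + 3 × 3.7659 = 25.4794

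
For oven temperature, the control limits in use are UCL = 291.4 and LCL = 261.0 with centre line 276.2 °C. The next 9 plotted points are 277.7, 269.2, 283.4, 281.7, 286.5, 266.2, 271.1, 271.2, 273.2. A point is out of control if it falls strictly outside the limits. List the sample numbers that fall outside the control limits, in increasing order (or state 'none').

All 9 points lie within [261.0, 291.4].

none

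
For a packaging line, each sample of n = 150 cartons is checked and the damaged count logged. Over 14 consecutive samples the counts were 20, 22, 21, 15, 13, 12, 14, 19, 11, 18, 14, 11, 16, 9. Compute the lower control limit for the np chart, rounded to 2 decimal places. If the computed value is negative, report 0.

4.22

p̄ = Σdᵢ / (k·n) = 215 / (14 × 150) = 0.10238
LCL = np̄ − 3·√(np̄(1−p̄)) = 15.3571 − 3 × 3.7128 = 4.2188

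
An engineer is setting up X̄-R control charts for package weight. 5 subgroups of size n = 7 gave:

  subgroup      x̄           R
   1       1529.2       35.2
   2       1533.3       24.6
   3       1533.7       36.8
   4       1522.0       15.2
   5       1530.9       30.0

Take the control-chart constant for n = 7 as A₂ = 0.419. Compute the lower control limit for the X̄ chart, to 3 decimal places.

1517.937

X̄̄ = (1529.2 + 1533.3 + 1533.7 + 1522.0 + 1530.9) / 5 = 7649.1000 / 5 = 1529.8200
R̄ = (35.2 + 24.6 + 36.8 + 15.2 + 30.0) / 5 = 141.8000 / 5 = 28.3600
LCL = X̄̄ − A₂·R̄ = 1529.8200 − 0.419 × 28.3600 = 1517.9372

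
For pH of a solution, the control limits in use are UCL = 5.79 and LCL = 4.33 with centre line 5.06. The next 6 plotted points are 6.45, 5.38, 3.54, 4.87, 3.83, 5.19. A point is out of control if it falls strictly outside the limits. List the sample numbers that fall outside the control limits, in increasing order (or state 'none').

Compare each point to [4.33, 5.79]: sample 1 = 6.45 > UCL; sample 3 = 3.54 < LCL; sample 5 = 3.83 < LCL.

1, 3, 5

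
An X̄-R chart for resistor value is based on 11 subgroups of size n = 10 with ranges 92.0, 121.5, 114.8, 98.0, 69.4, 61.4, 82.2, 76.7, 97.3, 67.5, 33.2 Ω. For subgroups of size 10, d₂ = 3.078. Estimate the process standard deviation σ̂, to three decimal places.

R̄ = (92.0 + 121.5 + 114.8 + 98.0 + 69.4 + 61.4 + 82.2 + 76.7 + 97.3 + 67.5 + 33.2) / 11 = 83.0909
σ̂ = R̄ / d₂ = 83.0909 / 3.078 = 26.9951

26.995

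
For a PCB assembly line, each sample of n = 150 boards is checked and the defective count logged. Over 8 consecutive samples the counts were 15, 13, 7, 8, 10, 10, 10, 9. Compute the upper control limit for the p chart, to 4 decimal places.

0.1301

p̄ = Σdᵢ / (k·n) = 82 / (8 × 150) = 0.06833
UCL = p̄ + 3·√(p̄(1−p̄)/n) = 0.06833 + 3 × √(0.06833×0.93167/150) = 0.06833 + 3 × 0.02060 = 0.13014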